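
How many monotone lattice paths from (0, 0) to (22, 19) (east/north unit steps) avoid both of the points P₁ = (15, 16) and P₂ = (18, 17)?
Number of paths = 158566743750

Inclusion–exclusion. Total paths: C(41, 22) = 244662670200. Through P₁: C(31, 15)·C(10, 7) = 36064823400. Through P₂: C(35, 18)·C(6, 4) = 68063514750. Since P₁ is strictly southwest of P₂, a monotone path through both must visit P₁ then P₂; paths through both = C(31, 15)·C(4, 3)·C(6, 4) = 18032411700. Avoid both = 244662670200 − 36064823400 − 68063514750 + 18032411700 = 158566743750.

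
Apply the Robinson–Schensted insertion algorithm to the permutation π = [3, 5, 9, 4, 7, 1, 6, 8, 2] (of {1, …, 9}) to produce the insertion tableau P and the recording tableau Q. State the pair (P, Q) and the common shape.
P = [1, 2, 6, 8] / [3, 4] / [5, 7] / [9];  Q = [1, 2, 3, 8] / [4, 5] / [6, 7] / [9];  common shape = (4, 2, 2, 1)

Row-insert the values π_1, π_2, … into P one at a time, bumping the leftmost entry strictly greater than the inserted value down to the next row. The recording tableau Q records, in position (i, j), the step at which that cell was added to P.
  Insert 3 (step 1): P = [3];  Q = [1]
  Insert 5 (step 2): P = [3, 5];  Q = [1, 2]
  Insert 9 (step 3): P = [3, 5, 9];  Q = [1, 2, 3]
  Insert 4 (step 4): P = [3, 4, 9] / [5];  Q = [1, 2, 3] / [4]
  Insert 7 (step 5): P = [3, 4, 7] / [5, 9];  Q = [1, 2, 3] / [4, 5]
  Insert 1 (step 6): P = [1, 4, 7] / [3, 9] / [5];  Q = [1, 2, 3] / [4, 5] / [6]
  Insert 6 (step 7): P = [1, 4, 6] / [3, 7] / [5, 9];  Q = [1, 2, 3] / [4, 5] / [6, 7]
  Insert 8 (step 8): P = [1, 4, 6, 8] / [3, 7] / [5, 9];  Q = [1, 2, 3, 8] / [4, 5] / [6, 7]
  Insert 2 (step 9): P = [1, 2, 6, 8] / [3, 4] / [5, 7] / [9];  Q = [1, 2, 3, 8] / [4, 5] / [6, 7] / [9]
Final shape: (4, 2, 2, 1).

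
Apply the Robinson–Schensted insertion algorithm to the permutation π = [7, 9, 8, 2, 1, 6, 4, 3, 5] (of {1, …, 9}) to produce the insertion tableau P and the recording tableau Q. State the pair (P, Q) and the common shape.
P = [1, 3, 5] / [2, 4] / [6, 8] / [7] / [9];  Q = [1, 2, 9] / [3, 6] / [4, 7] / [5] / [8];  common shape = (3, 2, 2, 1, 1)

Row-insert the values π_1, π_2, … into P one at a time, bumping the leftmost entry strictly greater than the inserted value down to the next row. The recording tableau Q records, in position (i, j), the step at which that cell was added to P.
  Insert 7 (step 1): P = [7];  Q = [1]
  Insert 9 (step 2): P = [7, 9];  Q = [1, 2]
  Insert 8 (step 3): P = [7, 8] / [9];  Q = [1, 2] / [3]
  Insert 2 (step 4): P = [2, 8] / [7] / [9];  Q = [1, 2] / [3] / [4]
  Insert 1 (step 5): P = [1, 8] / [2] / [7] / [9];  Q = [1, 2] / [3] / [4] / [5]
  Insert 6 (step 6): P = [1, 6] / [2, 8] / [7] / [9];  Q = [1, 2] / [3, 6] / [4] / [5]
  Insert 4 (step 7): P = [1, 4] / [2, 6] / [7, 8] / [9];  Q = [1, 2] / [3, 6] / [4, 7] / [5]
  Insert 3 (step 8): P = [1, 3] / [2, 4] / [6, 8] / [7] / [9];  Q = [1, 2] / [3, 6] / [4, 7] / [5] / [8]
  Insert 5 (step 9): P = [1, 3, 5] / [2, 4] / [6, 8] / [7] / [9];  Q = [1, 2, 9] / [3, 6] / [4, 7] / [5] / [8]
Final shape: (3, 2, 2, 1, 1).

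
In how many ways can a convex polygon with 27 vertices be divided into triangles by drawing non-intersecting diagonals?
C_25 = 4861946401452

These polygon triangulations are counted by the Catalan number C_n = (1/(n + 1)) · C(2n, n). For n = 25: C_25 = (1/26) · C(50, 25) = 126410606437752/26 = 4861946401452.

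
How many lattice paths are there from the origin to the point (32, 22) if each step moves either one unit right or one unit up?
Number of paths = 780512175396135

A monotone lattice path from (0, 0) to (32, 22) consists of 32 east steps and 22 north steps in some order, so it is determined by which 32 of the 54 steps are east. The count is C(54, 32) = 780512175396135.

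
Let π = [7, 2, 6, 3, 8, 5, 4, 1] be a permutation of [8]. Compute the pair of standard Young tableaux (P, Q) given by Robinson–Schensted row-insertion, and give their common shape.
P = [1, 3, 4] / [2, 8] / [5] / [6] / [7];  Q = [1, 3, 5] / [2, 6] / [4] / [7] / [8];  common shape = (3, 2, 1, 1, 1)

Row-insert the values π_1, π_2, … into P one at a time, bumping the leftmost entry strictly greater than the inserted value down to the next row. The recording tableau Q records, in position (i, j), the step at which that cell was added to P.
  Insert 7 (step 1): P = [7];  Q = [1]
  Insert 2 (step 2): P = [2] / [7];  Q = [1] / [2]
  Insert 6 (step 3): P = [2, 6] / [7];  Q = [1, 3] / [2]
  Insert 3 (step 4): P = [2, 3] / [6] / [7];  Q = [1, 3] / [2] / [4]
  Insert 8 (step 5): P = [2, 3, 8] / [6] / [7];  Q = [1, 3, 5] / [2] / [4]
  Insert 5 (step 6): P = [2, 3, 5] / [6, 8] / [7];  Q = [1, 3, 5] / [2, 6] / [4]
  Insert 4 (step 7): P = [2, 3, 4] / [5, 8] / [6] / [7];  Q = [1, 3, 5] / [2, 6] / [4] / [7]
  Insert 1 (step 8): P = [1, 3, 4] / [2, 8] / [5] / [6] / [7];  Q = [1, 3, 5] / [2, 6] / [4] / [7] / [8]
Final shape: (3, 2, 1, 1, 1).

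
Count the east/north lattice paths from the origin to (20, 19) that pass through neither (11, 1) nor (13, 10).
Number of paths = 55786457870

Inclusion–exclusion. Total paths: C(39, 20) = 68923264410. Through P₁: C(12, 11)·C(27, 9) = 56241900. Through P₂: C(23, 13)·C(16, 7) = 13088115040. Since P₁ is strictly southwest of P₂, a monotone path through both must visit P₁ then P₂; paths through both = C(12, 11)·C(11, 2)·C(16, 7) = 7550400. Avoid both = 68923264410 − 56241900 − 13088115040 + 7550400 = 55786457870.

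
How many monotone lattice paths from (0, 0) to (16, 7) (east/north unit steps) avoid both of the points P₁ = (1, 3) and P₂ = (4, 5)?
Number of paths = 221827

Inclusion–exclusion. Total paths: C(23, 16) = 245157. Through P₁: C(4, 1)·C(19, 15) = 15504. Through P₂: C(9, 4)·C(14, 12) = 11466. Since P₁ is strictly southwest of P₂, a monotone path through both must visit P₁ then P₂; paths through both = C(4, 1)·C(5, 3)·C(14, 12) = 3640. Avoid both = 245157 − 15504 − 11466 + 3640 = 221827.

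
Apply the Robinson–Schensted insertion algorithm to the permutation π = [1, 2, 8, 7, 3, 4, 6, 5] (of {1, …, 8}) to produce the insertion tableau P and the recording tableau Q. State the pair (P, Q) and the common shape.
P = [1, 2, 3, 4, 5] / [6] / [7] / [8];  Q = [1, 2, 3, 6, 7] / [4] / [5] / [8];  common shape = (5, 1, 1, 1)

Row-insert the values π_1, π_2, … into P one at a time, bumping the leftmost entry strictly greater than the inserted value down to the next row. The recording tableau Q records, in position (i, j), the step at which that cell was added to P.
  Insert 1 (step 1): P = [1];  Q = [1]
  Insert 2 (step 2): P = [1, 2];  Q = [1, 2]
  Insert 8 (step 3): P = [1, 2, 8];  Q = [1, 2, 3]
  Insert 7 (step 4): P = [1, 2, 7] / [8];  Q = [1, 2, 3] / [4]
  Insert 3 (step 5): P = [1, 2, 3] / [7] / [8];  Q = [1, 2, 3] / [4] / [5]
  Insert 4 (step 6): P = [1, 2, 3, 4] / [7] / [8];  Q = [1, 2, 3, 6] / [4] / [5]
  Insert 6 (step 7): P = [1, 2, 3, 4, 6] / [7] / [8];  Q = [1, 2, 3, 6, 7] / [4] / [5]
  Insert 5 (step 8): P = [1, 2, 3, 4, 5] / [6] / [7] / [8];  Q = [1, 2, 3, 6, 7] / [4] / [5] / [8]
Final shape: (5, 1, 1, 1).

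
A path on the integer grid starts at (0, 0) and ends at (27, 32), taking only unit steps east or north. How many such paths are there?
Number of paths = 48402641245296107

A monotone lattice path from (0, 0) to (27, 32) consists of 27 east steps and 32 north steps in some order, so it is determined by which 27 of the 59 steps are east. The count is C(59, 27) = 48402641245296107.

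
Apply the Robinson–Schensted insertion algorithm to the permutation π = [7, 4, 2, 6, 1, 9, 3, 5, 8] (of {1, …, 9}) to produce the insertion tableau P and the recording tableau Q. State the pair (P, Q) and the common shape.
P = [1, 3, 5, 8] / [2, 6, 9] / [4] / [7];  Q = [1, 4, 6, 9] / [2, 7, 8] / [3] / [5];  common shape = (4, 3, 1, 1)

Row-insert the values π_1, π_2, … into P one at a time, bumping the leftmost entry strictly greater than the inserted value down to the next row. The recording tableau Q records, in position (i, j), the step at which that cell was added to P.
  Insert 7 (step 1): P = [7];  Q = [1]
  Insert 4 (step 2): P = [4] / [7];  Q = [1] / [2]
  Insert 2 (step 3): P = [2] / [4] / [7];  Q = [1] / [2] / [3]
  Insert 6 (step 4): P = [2, 6] / [4] / [7];  Q = [1, 4] / [2] / [3]
  Insert 1 (step 5): P = [1, 6] / [2] / [4] / [7];  Q = [1, 4] / [2] / [3] / [5]
  Insert 9 (step 6): P = [1, 6, 9] / [2] / [4] / [7];  Q = [1, 4, 6] / [2] / [3] / [5]
  Insert 3 (step 7): P = [1, 3, 9] / [2, 6] / [4] / [7];  Q = [1, 4, 6] / [2, 7] / [3] / [5]
  Insert 5 (step 8): P = [1, 3, 5] / [2, 6, 9] / [4] / [7];  Q = [1, 4, 6] / [2, 7, 8] / [3] / [5]
  Insert 8 (step 9): P = [1, 3, 5, 8] / [2, 6, 9] / [4] / [7];  Q = [1, 4, 6, 9] / [2, 7, 8] / [3] / [5]
Final shape: (4, 3, 1, 1).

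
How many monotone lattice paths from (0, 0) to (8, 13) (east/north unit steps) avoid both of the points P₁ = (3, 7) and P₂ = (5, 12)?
Number of paths = 133378

Inclusion–exclusion. Total paths: C(21, 8) = 203490. Through P₁: C(10, 3)·C(11, 5) = 55440. Through P₂: C(17, 5)·C(4, 3) = 24752. Since P₁ is strictly southwest of P₂, a monotone path through both must visit P₁ then P₂; paths through both = C(10, 3)·C(7, 2)·C(4, 3) = 10080. Avoid both = 203490 − 55440 − 24752 + 10080 = 133378.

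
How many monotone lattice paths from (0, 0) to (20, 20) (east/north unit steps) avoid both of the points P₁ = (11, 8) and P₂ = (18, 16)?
Number of paths = 89866842660

Inclusion–exclusion. Total paths: C(40, 20) = 137846528820. Through P₁: C(19, 11)·C(21, 9) = 22215817260. Through P₂: C(34, 18)·C(6, 2) = 33059421450. Since P₁ is strictly southwest of P₂, a monotone path through both must visit P₁ then P₂; paths through both = C(19, 11)·C(15, 7)·C(6, 2) = 7295552550. Avoid both = 137846528820 − 22215817260 − 33059421450 + 7295552550 = 89866842660.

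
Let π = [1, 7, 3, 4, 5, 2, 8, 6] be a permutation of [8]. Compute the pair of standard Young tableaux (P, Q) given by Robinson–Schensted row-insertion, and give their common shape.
P = [1, 2, 4, 5, 6] / [3, 8] / [7];  Q = [1, 2, 4, 5, 7] / [3, 8] / [6];  common shape = (5, 2, 1)

Row-insert the values π_1, π_2, … into P one at a time, bumping the leftmost entry strictly greater than the inserted value down to the next row. The recording tableau Q records, in position (i, j), the step at which that cell was added to P.
  Insert 1 (step 1): P = [1];  Q = [1]
  Insert 7 (step 2): P = [1, 7];  Q = [1, 2]
  Insert 3 (step 3): P = [1, 3] / [7];  Q = [1, 2] / [3]
  Insert 4 (step 4): P = [1, 3, 4] / [7];  Q = [1, 2, 4] / [3]
  Insert 5 (step 5): P = [1, 3, 4, 5] / [7];  Q = [1, 2, 4, 5] / [3]
  Insert 2 (step 6): P = [1, 2, 4, 5] / [3] / [7];  Q = [1, 2, 4, 5] / [3] / [6]
  Insert 8 (step 7): P = [1, 2, 4, 5, 8] / [3] / [7];  Q = [1, 2, 4, 5, 7] / [3] / [6]
  Insert 6 (step 8): P = [1, 2, 4, 5, 6] / [3, 8] / [7];  Q = [1, 2, 4, 5, 7] / [3, 8] / [6]
Final shape: (5, 2, 1).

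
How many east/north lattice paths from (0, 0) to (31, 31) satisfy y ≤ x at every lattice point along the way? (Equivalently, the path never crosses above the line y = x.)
Number of paths = 14544636039226909

By the reflection principle (André's argument), the number of monotone paths to (31, 31) with n ≤ m that never go above y = x is C(62, 31) − C(62, 32) = 465428353255261088 − 450883717216034179 = 14544636039226909.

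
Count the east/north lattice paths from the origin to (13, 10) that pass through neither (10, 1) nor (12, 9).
Number of paths = 554776

Inclusion–exclusion. Total paths: C(23, 13) = 1144066. Through P₁: C(11, 10)·C(12, 3) = 2420. Through P₂: C(21, 12)·C(2, 1) = 587860. Since P₁ is strictly southwest of P₂, a monotone path through both must visit P₁ then P₂; paths through both = C(11, 10)·C(10, 2)·C(2, 1) = 990. Avoid both = 1144066 − 2420 − 587860 + 990 = 554776.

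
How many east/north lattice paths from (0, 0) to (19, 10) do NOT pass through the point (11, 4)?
Number of paths = 15930915

Total paths from (0, 0) to (19, 10): C(29, 19) = 20030010. Paths through (11, 4): (paths (0, 0) → (11, 4)) × (paths (11, 4) → (19, 10)) = C(15, 11) · C(14, 8) = 1365 · 3003 = 4099095. Avoidance count = 20030010 − 4099095 = 15930915.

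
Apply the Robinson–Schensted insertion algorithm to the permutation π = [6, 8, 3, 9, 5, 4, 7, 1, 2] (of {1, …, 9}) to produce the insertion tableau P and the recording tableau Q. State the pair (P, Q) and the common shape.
P = [1, 2, 7] / [3, 4, 9] / [5, 8] / [6];  Q = [1, 2, 4] / [3, 5, 7] / [6, 9] / [8];  common shape = (3, 3, 2, 1)

Row-insert the values π_1, π_2, … into P one at a time, bumping the leftmost entry strictly greater than the inserted value down to the next row. The recording tableau Q records, in position (i, j), the step at which that cell was added to P.
  Insert 6 (step 1): P = [6];  Q = [1]
  Insert 8 (step 2): P = [6, 8];  Q = [1, 2]
  Insert 3 (step 3): P = [3, 8] / [6];  Q = [1, 2] / [3]
  Insert 9 (step 4): P = [3, 8, 9] / [6];  Q = [1, 2, 4] / [3]
  Insert 5 (step 5): P = [3, 5, 9] / [6, 8];  Q = [1, 2, 4] / [3, 5]
  Insert 4 (step 6): P = [3, 4, 9] / [5, 8] / [6];  Q = [1, 2, 4] / [3, 5] / [6]
  Insert 7 (step 7): P = [3, 4, 7] / [5, 8, 9] / [6];  Q = [1, 2, 4] / [3, 5, 7] / [6]
  Insert 1 (step 8): P = [1, 4, 7] / [3, 8, 9] / [5] / [6];  Q = [1, 2, 4] / [3, 5, 7] / [6] / [8]
  Insert 2 (step 9): P = [1, 2, 7] / [3, 4, 9] / [5, 8] / [6];  Q = [1, 2, 4] / [3, 5, 7] / [6, 9] / [8]
Final shape: (3, 3, 2, 1).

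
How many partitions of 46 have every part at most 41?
p(46, parts ≤ 41) = 105546

Use the recurrence p(n, m) = p(n, m−1) + p(n−m, m): either the largest part is < m (count p(n, m−1)) or the largest part is exactly m (remove one copy of m, count p(n−m, m)). With p(0, ·) = 1 this gives p(46, parts ≤ 41) = 105546. (By conjugating Young diagrams, this also counts partitions of 46 into at most 41 parts.)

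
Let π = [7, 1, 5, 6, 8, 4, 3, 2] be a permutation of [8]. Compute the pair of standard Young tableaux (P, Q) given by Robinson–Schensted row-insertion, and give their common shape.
P = [1, 2, 6, 8] / [3] / [4] / [5] / [7];  Q = [1, 3, 4, 5] / [2] / [6] / [7] / [8];  common shape = (4, 1, 1, 1, 1)

Row-insert the values π_1, π_2, … into P one at a time, bumping the leftmost entry strictly greater than the inserted value down to the next row. The recording tableau Q records, in position (i, j), the step at which that cell was added to P.
  Insert 7 (step 1): P = [7];  Q = [1]
  Insert 1 (step 2): P = [1] / [7];  Q = [1] / [2]
  Insert 5 (step 3): P = [1, 5] / [7];  Q = [1, 3] / [2]
  Insert 6 (step 4): P = [1, 5, 6] / [7];  Q = [1, 3, 4] / [2]
  Insert 8 (step 5): P = [1, 5, 6, 8] / [7];  Q = [1, 3, 4, 5] / [2]
  Insert 4 (step 6): P = [1, 4, 6, 8] / [5] / [7];  Q = [1, 3, 4, 5] / [2] / [6]
  Insert 3 (step 7): P = [1, 3, 6, 8] / [4] / [5] / [7];  Q = [1, 3, 4, 5] / [2] / [6] / [7]
  Insert 2 (step 8): P = [1, 2, 6, 8] / [3] / [4] / [5] / [7];  Q = [1, 3, 4, 5] / [2] / [6] / [7] / [8]
Final shape: (4, 1, 1, 1, 1).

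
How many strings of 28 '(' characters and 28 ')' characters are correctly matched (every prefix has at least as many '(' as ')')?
C_28 = 263747951750360

These balanced parentheses are counted by the Catalan number C_n = (1/(n + 1)) · C(2n, n). For n = 28: C_28 = (1/29) · C(56, 28) = 7648690600760440/29 = 263747951750360.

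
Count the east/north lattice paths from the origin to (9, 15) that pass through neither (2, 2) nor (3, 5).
Number of paths = 586128

Inclusion–exclusion. Total paths: C(24, 9) = 1307504. Through P₁: C(4, 2)·C(20, 7) = 465120. Through P₂: C(8, 3)·C(16, 6) = 448448. Since P₁ is strictly southwest of P₂, a monotone path through both must visit P₁ then P₂; paths through both = C(4, 2)·C(4, 1)·C(16, 6) = 192192. Avoid both = 1307504 − 465120 − 448448 + 192192 = 586128.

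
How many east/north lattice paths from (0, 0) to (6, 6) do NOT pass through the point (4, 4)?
Number of paths = 504

Total paths from (0, 0) to (6, 6): C(12, 6) = 924. Paths through (4, 4): (paths (0, 0) → (4, 4)) × (paths (4, 4) → (6, 6)) = C(8, 4) · C(4, 2) = 70 · 6 = 420. Avoidance count = 924 − 420 = 504.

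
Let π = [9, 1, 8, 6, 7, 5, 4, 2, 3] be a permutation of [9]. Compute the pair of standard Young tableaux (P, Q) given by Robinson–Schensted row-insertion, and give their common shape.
P = [1, 2, 3] / [4, 7] / [5] / [6] / [8] / [9];  Q = [1, 3, 5] / [2, 9] / [4] / [6] / [7] / [8];  common shape = (3, 2, 1, 1, 1, 1)

Row-insert the values π_1, π_2, … into P one at a time, bumping the leftmost entry strictly greater than the inserted value down to the next row. The recording tableau Q records, in position (i, j), the step at which that cell was added to P.
  Insert 9 (step 1): P = [9];  Q = [1]
  Insert 1 (step 2): P = [1] / [9];  Q = [1] / [2]
  Insert 8 (step 3): P = [1, 8] / [9];  Q = [1, 3] / [2]
  Insert 6 (step 4): P = [1, 6] / [8] / [9];  Q = [1, 3] / [2] / [4]
  Insert 7 (step 5): P = [1, 6, 7] / [8] / [9];  Q = [1, 3, 5] / [2] / [4]
  Insert 5 (step 6): P = [1, 5, 7] / [6] / [8] / [9];  Q = [1, 3, 5] / [2] / [4] / [6]
  Insert 4 (step 7): P = [1, 4, 7] / [5] / [6] / [8] / [9];  Q = [1, 3, 5] / [2] / [4] / [6] / [7]
  Insert 2 (step 8): P = [1, 2, 7] / [4] / [5] / [6] / [8] / [9];  Q = [1, 3, 5] / [2] / [4] / [6] / [7] / [8]
  Insert 3 (step 9): P = [1, 2, 3] / [4, 7] / [5] / [6] / [8] / [9];  Q = [1, 3, 5] / [2, 9] / [4] / [6] / [7] / [8]
Final shape: (3, 2, 1, 1, 1, 1).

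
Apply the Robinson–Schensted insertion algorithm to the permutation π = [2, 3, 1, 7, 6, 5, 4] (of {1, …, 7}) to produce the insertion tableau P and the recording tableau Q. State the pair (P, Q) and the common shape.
P = [1, 3, 4] / [2, 5] / [6] / [7];  Q = [1, 2, 4] / [3, 5] / [6] / [7];  common shape = (3, 2, 1, 1)

Row-insert the values π_1, π_2, … into P one at a time, bumping the leftmost entry strictly greater than the inserted value down to the next row. The recording tableau Q records, in position (i, j), the step at which that cell was added to P.
  Insert 2 (step 1): P = [2];  Q = [1]
  Insert 3 (step 2): P = [2, 3];  Q = [1, 2]
  Insert 1 (step 3): P = [1, 3] / [2];  Q = [1, 2] / [3]
  Insert 7 (step 4): P = [1, 3, 7] / [2];  Q = [1, 2, 4] / [3]
  Insert 6 (step 5): P = [1, 3, 6] / [2, 7];  Q = [1, 2, 4] / [3, 5]
  Insert 5 (step 6): P = [1, 3, 5] / [2, 6] / [7];  Q = [1, 2, 4] / [3, 5] / [6]
  Insert 4 (step 7): P = [1, 3, 4] / [2, 5] / [6] / [7];  Q = [1, 2, 4] / [3, 5] / [6] / [7]
Final shape: (3, 2, 1, 1).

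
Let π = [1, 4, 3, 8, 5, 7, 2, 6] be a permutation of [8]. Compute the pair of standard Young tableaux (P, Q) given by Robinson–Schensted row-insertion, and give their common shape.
P = [1, 2, 5, 6] / [3, 7] / [4, 8];  Q = [1, 2, 4, 6] / [3, 5] / [7, 8];  common shape = (4, 2, 2)

Row-insert the values π_1, π_2, … into P one at a time, bumping the leftmost entry strictly greater than the inserted value down to the next row. The recording tableau Q records, in position (i, j), the step at which that cell was added to P.
  Insert 1 (step 1): P = [1];  Q = [1]
  Insert 4 (step 2): P = [1, 4];  Q = [1, 2]
  Insert 3 (step 3): P = [1, 3] / [4];  Q = [1, 2] / [3]
  Insert 8 (step 4): P = [1, 3, 8] / [4];  Q = [1, 2, 4] / [3]
  Insert 5 (step 5): P = [1, 3, 5] / [4, 8];  Q = [1, 2, 4] / [3, 5]
  Insert 7 (step 6): P = [1, 3, 5, 7] / [4, 8];  Q = [1, 2, 4, 6] / [3, 5]
  Insert 2 (step 7): P = [1, 2, 5, 7] / [3, 8] / [4];  Q = [1, 2, 4, 6] / [3, 5] / [7]
  Insert 6 (step 8): P = [1, 2, 5, 6] / [3, 7] / [4, 8];  Q = [1, 2, 4, 6] / [3, 5] / [7, 8]
Final shape: (4, 2, 2).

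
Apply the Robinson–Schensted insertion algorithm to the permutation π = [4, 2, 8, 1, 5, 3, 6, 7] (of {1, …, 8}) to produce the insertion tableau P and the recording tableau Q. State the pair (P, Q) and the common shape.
P = [1, 3, 6, 7] / [2, 5] / [4, 8];  Q = [1, 3, 7, 8] / [2, 5] / [4, 6];  common shape = (4, 2, 2)

Row-insert the values π_1, π_2, … into P one at a time, bumping the leftmost entry strictly greater than the inserted value down to the next row. The recording tableau Q records, in position (i, j), the step at which that cell was added to P.
  Insert 4 (step 1): P = [4];  Q = [1]
  Insert 2 (step 2): P = [2] / [4];  Q = [1] / [2]
  Insert 8 (step 3): P = [2, 8] / [4];  Q = [1, 3] / [2]
  Insert 1 (step 4): P = [1, 8] / [2] / [4];  Q = [1, 3] / [2] / [4]
  Insert 5 (step 5): P = [1, 5] / [2, 8] / [4];  Q = [1, 3] / [2, 5] / [4]
  Insert 3 (step 6): P = [1, 3] / [2, 5] / [4, 8];  Q = [1, 3] / [2, 5] / [4, 6]
  Insert 6 (step 7): P = [1, 3, 6] / [2, 5] / [4, 8];  Q = [1, 3, 7] / [2, 5] / [4, 6]
  Insert 7 (step 8): P = [1, 3, 6, 7] / [2, 5] / [4, 8];  Q = [1, 3, 7, 8] / [2, 5] / [4, 6]
Final shape: (4, 2, 2).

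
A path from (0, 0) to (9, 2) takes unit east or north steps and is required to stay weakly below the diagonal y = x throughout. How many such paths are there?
Number of paths = 44

By the reflection principle (André's argument), the number of monotone paths to (9, 2) with n ≤ m that never go above y = x is C(11, 9) − C(11, 10) = 55 − 11 = 44.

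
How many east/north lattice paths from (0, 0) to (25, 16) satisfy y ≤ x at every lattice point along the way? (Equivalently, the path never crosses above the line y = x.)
Number of paths = 39645171810

By the reflection principle (André's argument), the number of monotone paths to (25, 16) with n ≤ m that never go above y = x is C(41, 25) − C(41, 26) = 103077446706 − 63432274896 = 39645171810.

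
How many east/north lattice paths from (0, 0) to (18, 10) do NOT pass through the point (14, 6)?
Number of paths = 10409910

Total paths from (0, 0) to (18, 10): C(28, 18) = 13123110. Paths through (14, 6): (paths (0, 0) → (14, 6)) × (paths (14, 6) → (18, 10)) = C(20, 14) · C(8, 4) = 38760 · 70 = 2713200. Avoidance count = 13123110 − 2713200 = 10409910.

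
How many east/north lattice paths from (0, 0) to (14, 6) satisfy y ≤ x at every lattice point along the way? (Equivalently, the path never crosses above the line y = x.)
Number of paths = 23256

By the reflection principle (André's argument), the number of monotone paths to (14, 6) with n ≤ m that never go above y = x is C(20, 14) − C(20, 15) = 38760 − 15504 = 23256.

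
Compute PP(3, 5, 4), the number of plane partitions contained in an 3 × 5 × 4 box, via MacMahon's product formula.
PP(3, 5, 4) = 116424

Evaluate the triple product over i = 1..3, j = 1..5, k = 1..4. The factors are (2/1) · (3/2) · (4/3) · (5/4) · (3/2) · (4/3) · (5/4) · (6/5) · … (60 factors total). The numerators and denominators telescope so the product is an integer; carrying out the multiplication exactly gives PP(3, 5, 4) = 116424.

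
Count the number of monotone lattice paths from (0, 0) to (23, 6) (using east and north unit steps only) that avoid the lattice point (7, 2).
Number of paths = 300600

Total paths from (0, 0) to (23, 6): C(29, 23) = 475020. Paths through (7, 2): (paths (0, 0) → (7, 2)) × (paths (7, 2) → (23, 6)) = C(9, 7) · C(20, 16) = 36 · 4845 = 174420. Avoidance count = 475020 − 174420 = 300600.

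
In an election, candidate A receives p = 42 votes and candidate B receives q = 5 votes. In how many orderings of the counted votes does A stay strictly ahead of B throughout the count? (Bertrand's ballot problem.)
Strict-lead orderings = 1207569

Total orderings of the 47 votes with 42 for A: C(47, 42) = 1533939. By the Bertrand ballot formula (Cycle Lemma / reflection principle), the number of orderings in which A is strictly ahead of B throughout is (p − q)/(p + q) · C(p + q, p) = (42 − 5)/(42 + 5) · 1533939 = 1207569.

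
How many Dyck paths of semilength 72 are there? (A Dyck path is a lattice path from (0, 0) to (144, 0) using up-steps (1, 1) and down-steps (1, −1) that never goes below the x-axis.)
C_72 = 20276890389709399862928998568254641025700

These Dyck paths are counted by the Catalan number C_n = (1/(n + 1)) · C(2n, n). For n = 72: C_72 = (1/73) · C(144, 72) = 1480212998448786189993816895482588794876100/73 = 20276890389709399862928998568254641025700.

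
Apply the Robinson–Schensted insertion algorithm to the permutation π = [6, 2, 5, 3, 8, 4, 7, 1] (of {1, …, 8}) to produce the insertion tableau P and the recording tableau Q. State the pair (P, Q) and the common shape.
P = [1, 3, 4, 7] / [2, 8] / [5] / [6];  Q = [1, 3, 5, 7] / [2, 6] / [4] / [8];  common shape = (4, 2, 1, 1)

Row-insert the values π_1, π_2, … into P one at a time, bumping the leftmost entry strictly greater than the inserted value down to the next row. The recording tableau Q records, in position (i, j), the step at which that cell was added to P.
  Insert 6 (step 1): P = [6];  Q = [1]
  Insert 2 (step 2): P = [2] / [6];  Q = [1] / [2]
  Insert 5 (step 3): P = [2, 5] / [6];  Q = [1, 3] / [2]
  Insert 3 (step 4): P = [2, 3] / [5] / [6];  Q = [1, 3] / [2] / [4]
  Insert 8 (step 5): P = [2, 3, 8] / [5] / [6];  Q = [1, 3, 5] / [2] / [4]
  Insert 4 (step 6): P = [2, 3, 4] / [5, 8] / [6];  Q = [1, 3, 5] / [2, 6] / [4]
  Insert 7 (step 7): P = [2, 3, 4, 7] / [5, 8] / [6];  Q = [1, 3, 5, 7] / [2, 6] / [4]
  Insert 1 (step 8): P = [1, 3, 4, 7] / [2, 8] / [5] / [6];  Q = [1, 3, 5, 7] / [2, 6] / [4] / [8]
Final shape: (4, 2, 1, 1).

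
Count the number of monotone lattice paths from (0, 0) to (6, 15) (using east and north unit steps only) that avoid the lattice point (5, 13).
Number of paths = 28560

Total paths from (0, 0) to (6, 15): C(21, 6) = 54264. Paths through (5, 13): (paths (0, 0) → (5, 13)) × (paths (5, 13) → (6, 15)) = C(18, 5) · C(3, 1) = 8568 · 3 = 25704. Avoidance count = 54264 − 25704 = 28560.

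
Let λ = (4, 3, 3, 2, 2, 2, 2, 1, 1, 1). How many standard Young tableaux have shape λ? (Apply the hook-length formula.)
# SYT of shape (4, 3, 3, 2, 2, 2, 2, 1, 1, 1) = 48837600

Hook-length formula: f^λ = n! / Π hook(c), product over all cells c of the Young diagram. For λ = (4, 3, 3, 2, 2, 2, 2, 1, 1, 1), n = 21 boxes. Hook lengths by row (left-to-right, top-to-bottom): [13, 9, 4, 1]; [11, 7, 2]; [10, 6, 1]; [8, 4]; [7, 3]; [6, 2]; [5, 1]; [3]; [2]; [1]. Product of hooks = 1046139494400. So f^λ = 21! / 1046139494400 = 51090942171709440000 / 1046139494400 = 48837600.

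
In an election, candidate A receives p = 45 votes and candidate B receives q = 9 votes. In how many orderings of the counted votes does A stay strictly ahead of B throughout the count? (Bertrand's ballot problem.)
Strict-lead orderings = 3545290840

Total orderings of the 54 votes with 45 for A: C(54, 45) = 5317936260. By the Bertrand ballot formula (Cycle Lemma / reflection principle), the number of orderings in which A is strictly ahead of B throughout is (p − q)/(p + q) · C(p + q, p) = (45 − 9)/(45 + 9) · 5317936260 = 3545290840.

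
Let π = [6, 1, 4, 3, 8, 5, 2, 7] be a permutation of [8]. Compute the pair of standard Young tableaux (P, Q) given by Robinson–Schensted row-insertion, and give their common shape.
P = [1, 2, 5, 7] / [3, 8] / [4] / [6];  Q = [1, 3, 5, 8] / [2, 6] / [4] / [7];  common shape = (4, 2, 1, 1)

Row-insert the values π_1, π_2, … into P one at a time, bumping the leftmost entry strictly greater than the inserted value down to the next row. The recording tableau Q records, in position (i, j), the step at which that cell was added to P.
  Insert 6 (step 1): P = [6];  Q = [1]
  Insert 1 (step 2): P = [1] / [6];  Q = [1] / [2]
  Insert 4 (step 3): P = [1, 4] / [6];  Q = [1, 3] / [2]
  Insert 3 (step 4): P = [1, 3] / [4] / [6];  Q = [1, 3] / [2] / [4]
  Insert 8 (step 5): P = [1, 3, 8] / [4] / [6];  Q = [1, 3, 5] / [2] / [4]
  Insert 5 (step 6): P = [1, 3, 5] / [4, 8] / [6];  Q = [1, 3, 5] / [2, 6] / [4]
  Insert 2 (step 7): P = [1, 2, 5] / [3, 8] / [4] / [6];  Q = [1, 3, 5] / [2, 6] / [4] / [7]
  Insert 7 (step 8): P = [1, 2, 5, 7] / [3, 8] / [4] / [6];  Q = [1, 3, 5, 8] / [2, 6] / [4] / [7]
Final shape: (4, 2, 1, 1).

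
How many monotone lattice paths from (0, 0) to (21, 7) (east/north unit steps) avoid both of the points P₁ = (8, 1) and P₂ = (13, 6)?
Number of paths = 716076

Inclusion–exclusion. Total paths: C(28, 21) = 1184040. Through P₁: C(9, 8)·C(19, 13) = 244188. Through P₂: C(19, 13)·C(9, 8) = 244188. Since P₁ is strictly southwest of P₂, a monotone path through both must visit P₁ then P₂; paths through both = C(9, 8)·C(10, 5)·C(9, 8) = 20412. Avoid both = 1184040 − 244188 − 244188 + 20412 = 716076.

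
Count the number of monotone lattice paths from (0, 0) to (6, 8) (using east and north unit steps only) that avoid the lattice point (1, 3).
Number of paths = 1995

Total paths from (0, 0) to (6, 8): C(14, 6) = 3003. Paths through (1, 3): (paths (0, 0) → (1, 3)) × (paths (1, 3) → (6, 8)) = C(4, 1) · C(10, 5) = 4 · 252 = 1008. Avoidance count = 3003 − 1008 = 1995.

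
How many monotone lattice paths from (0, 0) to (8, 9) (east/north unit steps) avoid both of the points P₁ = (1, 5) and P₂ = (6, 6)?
Number of paths = 13450

Inclusion–exclusion. Total paths: C(17, 8) = 24310. Through P₁: C(6, 1)·C(11, 7) = 1980. Through P₂: C(12, 6)·C(5, 2) = 9240. Since P₁ is strictly southwest of P₂, a monotone path through both must visit P₁ then P₂; paths through both = C(6, 1)·C(6, 5)·C(5, 2) = 360. Avoid both = 24310 − 1980 − 9240 + 360 = 13450.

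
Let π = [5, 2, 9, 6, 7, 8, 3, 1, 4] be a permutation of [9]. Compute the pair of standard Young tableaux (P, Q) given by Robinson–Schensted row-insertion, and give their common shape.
P = [1, 3, 4, 8] / [2, 6, 7] / [5] / [9];  Q = [1, 3, 5, 6] / [2, 4, 9] / [7] / [8];  common shape = (4, 3, 1, 1)

Row-insert the values π_1, π_2, … into P one at a time, bumping the leftmost entry strictly greater than the inserted value down to the next row. The recording tableau Q records, in position (i, j), the step at which that cell was added to P.
  Insert 5 (step 1): P = [5];  Q = [1]
  Insert 2 (step 2): P = [2] / [5];  Q = [1] / [2]
  Insert 9 (step 3): P = [2, 9] / [5];  Q = [1, 3] / [2]
  Insert 6 (step 4): P = [2, 6] / [5, 9];  Q = [1, 3] / [2, 4]
  Insert 7 (step 5): P = [2, 6, 7] / [5, 9];  Q = [1, 3, 5] / [2, 4]
  Insert 8 (step 6): P = [2, 6, 7, 8] / [5, 9];  Q = [1, 3, 5, 6] / [2, 4]
  Insert 3 (step 7): P = [2, 3, 7, 8] / [5, 6] / [9];  Q = [1, 3, 5, 6] / [2, 4] / [7]
  Insert 1 (step 8): P = [1, 3, 7, 8] / [2, 6] / [5] / [9];  Q = [1, 3, 5, 6] / [2, 4] / [7] / [8]
  Insert 4 (step 9): P = [1, 3, 4, 8] / [2, 6, 7] / [5] / [9];  Q = [1, 3, 5, 6] / [2, 4, 9] / [7] / [8]
Final shape: (4, 3, 1, 1).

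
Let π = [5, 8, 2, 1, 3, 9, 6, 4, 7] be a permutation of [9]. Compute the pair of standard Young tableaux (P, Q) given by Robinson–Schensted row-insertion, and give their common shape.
P = [1, 3, 4, 7] / [2, 6, 9] / [5, 8];  Q = [1, 2, 6, 9] / [3, 5, 7] / [4, 8];  common shape = (4, 3, 2)

Row-insert the values π_1, π_2, … into P one at a time, bumping the leftmost entry strictly greater than the inserted value down to the next row. The recording tableau Q records, in position (i, j), the step at which that cell was added to P.
  Insert 5 (step 1): P = [5];  Q = [1]
  Insert 8 (step 2): P = [5, 8];  Q = [1, 2]
  Insert 2 (step 3): P = [2, 8] / [5];  Q = [1, 2] / [3]
  Insert 1 (step 4): P = [1, 8] / [2] / [5];  Q = [1, 2] / [3] / [4]
  Insert 3 (step 5): P = [1, 3] / [2, 8] / [5];  Q = [1, 2] / [3, 5] / [4]
  Insert 9 (step 6): P = [1, 3, 9] / [2, 8] / [5];  Q = [1, 2, 6] / [3, 5] / [4]
  Insert 6 (step 7): P = [1, 3, 6] / [2, 8, 9] / [5];  Q = [1, 2, 6] / [3, 5, 7] / [4]
  Insert 4 (step 8): P = [1, 3, 4] / [2, 6, 9] / [5, 8];  Q = [1, 2, 6] / [3, 5, 7] / [4, 8]
  Insert 7 (step 9): P = [1, 3, 4, 7] / [2, 6, 9] / [5, 8];  Q = [1, 2, 6, 9] / [3, 5, 7] / [4, 8]
Final shape: (4, 3, 2).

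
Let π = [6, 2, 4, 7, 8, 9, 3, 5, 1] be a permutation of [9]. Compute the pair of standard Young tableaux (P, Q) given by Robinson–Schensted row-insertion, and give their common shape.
P = [1, 3, 5, 8, 9] / [2, 7] / [4] / [6];  Q = [1, 3, 4, 5, 6] / [2, 8] / [7] / [9];  common shape = (5, 2, 1, 1)

Row-insert the values π_1, π_2, … into P one at a time, bumping the leftmost entry strictly greater than the inserted value down to the next row. The recording tableau Q records, in position (i, j), the step at which that cell was added to P.
  Insert 6 (step 1): P = [6];  Q = [1]
  Insert 2 (step 2): P = [2] / [6];  Q = [1] / [2]
  Insert 4 (step 3): P = [2, 4] / [6];  Q = [1, 3] / [2]
  Insert 7 (step 4): P = [2, 4, 7] / [6];  Q = [1, 3, 4] / [2]
  Insert 8 (step 5): P = [2, 4, 7, 8] / [6];  Q = [1, 3, 4, 5] / [2]
  Insert 9 (step 6): P = [2, 4, 7, 8, 9] / [6];  Q = [1, 3, 4, 5, 6] / [2]
  Insert 3 (step 7): P = [2, 3, 7, 8, 9] / [4] / [6];  Q = [1, 3, 4, 5, 6] / [2] / [7]
  Insert 5 (step 8): P = [2, 3, 5, 8, 9] / [4, 7] / [6];  Q = [1, 3, 4, 5, 6] / [2, 8] / [7]
  Insert 1 (step 9): P = [1, 3, 5, 8, 9] / [2, 7] / [4] / [6];  Q = [1, 3, 4, 5, 6] / [2, 8] / [7] / [9]
Final shape: (5, 2, 1, 1).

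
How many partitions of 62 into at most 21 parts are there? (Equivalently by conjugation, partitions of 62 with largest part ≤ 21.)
p(62, parts ≤ 21) = 1087482

Use the recurrence p(n, m) = p(n, m−1) + p(n−m, m): either the largest part is < m (count p(n, m−1)) or the largest part is exactly m (remove one copy of m, count p(n−m, m)). With p(0, ·) = 1 this gives p(62, parts ≤ 21) = 1087482. (By conjugating Young diagrams, this also counts partitions of 62 into at most 21 parts.)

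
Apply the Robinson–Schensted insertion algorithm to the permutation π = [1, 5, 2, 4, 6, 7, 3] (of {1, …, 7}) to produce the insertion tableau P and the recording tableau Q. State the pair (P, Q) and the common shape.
P = [1, 2, 3, 6, 7] / [4] / [5];  Q = [1, 2, 4, 5, 6] / [3] / [7];  common shape = (5, 1, 1)

Row-insert the values π_1, π_2, … into P one at a time, bumping the leftmost entry strictly greater than the inserted value down to the next row. The recording tableau Q records, in position (i, j), the step at which that cell was added to P.
  Insert 1 (step 1): P = [1];  Q = [1]
  Insert 5 (step 2): P = [1, 5];  Q = [1, 2]
  Insert 2 (step 3): P = [1, 2] / [5];  Q = [1, 2] / [3]
  Insert 4 (step 4): P = [1, 2, 4] / [5];  Q = [1, 2, 4] / [3]
  Insert 6 (step 5): P = [1, 2, 4, 6] / [5];  Q = [1, 2, 4, 5] / [3]
  Insert 7 (step 6): P = [1, 2, 4, 6, 7] / [5];  Q = [1, 2, 4, 5, 6] / [3]
  Insert 3 (step 7): P = [1, 2, 3, 6, 7] / [4] / [5];  Q = [1, 2, 4, 5, 6] / [3] / [7]
Final shape: (5, 1, 1).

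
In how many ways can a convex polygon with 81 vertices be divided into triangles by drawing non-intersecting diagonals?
C_79 = 289450081175264899454283846029490767264392230

These polygon triangulations are counted by the Catalan number C_n = (1/(n + 1)) · C(2n, n). For n = 79: C_79 = (1/80) · C(158, 79) = 23156006494021191956342707682359261381151378400/80 = 289450081175264899454283846029490767264392230.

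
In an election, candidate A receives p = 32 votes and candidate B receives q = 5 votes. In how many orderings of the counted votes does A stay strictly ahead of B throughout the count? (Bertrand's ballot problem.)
Strict-lead orderings = 318087

Total orderings of the 37 votes with 32 for A: C(37, 32) = 435897. By the Bertrand ballot formula (Cycle Lemma / reflection principle), the number of orderings in which A is strictly ahead of B throughout is (p − q)/(p + q) · C(p + q, p) = (32 − 5)/(32 + 5) · 435897 = 318087.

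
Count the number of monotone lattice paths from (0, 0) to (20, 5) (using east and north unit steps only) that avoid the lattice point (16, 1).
Number of paths = 51940

Total paths from (0, 0) to (20, 5): C(25, 20) = 53130. Paths through (16, 1): (paths (0, 0) → (16, 1)) × (paths (16, 1) → (20, 5)) = C(17, 16) · C(8, 4) = 17 · 70 = 1190. Avoidance count = 53130 − 1190 = 51940.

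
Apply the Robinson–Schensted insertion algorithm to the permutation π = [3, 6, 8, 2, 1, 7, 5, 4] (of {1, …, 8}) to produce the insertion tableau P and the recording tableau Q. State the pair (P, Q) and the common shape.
P = [1, 4, 7] / [2, 5] / [3, 6] / [8];  Q = [1, 2, 3] / [4, 6] / [5, 7] / [8];  common shape = (3, 2, 2, 1)

Row-insert the values π_1, π_2, … into P one at a time, bumping the leftmost entry strictly greater than the inserted value down to the next row. The recording tableau Q records, in position (i, j), the step at which that cell was added to P.
  Insert 3 (step 1): P = [3];  Q = [1]
  Insert 6 (step 2): P = [3, 6];  Q = [1, 2]
  Insert 8 (step 3): P = [3, 6, 8];  Q = [1, 2, 3]
  Insert 2 (step 4): P = [2, 6, 8] / [3];  Q = [1, 2, 3] / [4]
  Insert 1 (step 5): P = [1, 6, 8] / [2] / [3];  Q = [1, 2, 3] / [4] / [5]
  Insert 7 (step 6): P = [1, 6, 7] / [2, 8] / [3];  Q = [1, 2, 3] / [4, 6] / [5]
  Insert 5 (step 7): P = [1, 5, 7] / [2, 6] / [3, 8];  Q = [1, 2, 3] / [4, 6] / [5, 7]
  Insert 4 (step 8): P = [1, 4, 7] / [2, 5] / [3, 6] / [8];  Q = [1, 2, 3] / [4, 6] / [5, 7] / [8]
Final shape: (3, 2, 2, 1).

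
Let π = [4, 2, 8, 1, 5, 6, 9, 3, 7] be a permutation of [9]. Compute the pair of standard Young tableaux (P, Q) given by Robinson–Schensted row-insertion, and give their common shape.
P = [1, 3, 6, 7] / [2, 5, 9] / [4, 8];  Q = [1, 3, 6, 7] / [2, 5, 9] / [4, 8];  common shape = (4, 3, 2)

Row-insert the values π_1, π_2, … into P one at a time, bumping the leftmost entry strictly greater than the inserted value down to the next row. The recording tableau Q records, in position (i, j), the step at which that cell was added to P.
  Insert 4 (step 1): P = [4];  Q = [1]
  Insert 2 (step 2): P = [2] / [4];  Q = [1] / [2]
  Insert 8 (step 3): P = [2, 8] / [4];  Q = [1, 3] / [2]
  Insert 1 (step 4): P = [1, 8] / [2] / [4];  Q = [1, 3] / [2] / [4]
  Insert 5 (step 5): P = [1, 5] / [2, 8] / [4];  Q = [1, 3] / [2, 5] / [4]
  Insert 6 (step 6): P = [1, 5, 6] / [2, 8] / [4];  Q = [1, 3, 6] / [2, 5] / [4]
  Insert 9 (step 7): P = [1, 5, 6, 9] / [2, 8] / [4];  Q = [1, 3, 6, 7] / [2, 5] / [4]
  Insert 3 (step 8): P = [1, 3, 6, 9] / [2, 5] / [4, 8];  Q = [1, 3, 6, 7] / [2, 5] / [4, 8]
  Insert 7 (step 9): P = [1, 3, 6, 7] / [2, 5, 9] / [4, 8];  Q = [1, 3, 6, 7] / [2, 5, 9] / [4, 8]
Final shape: (4, 3, 2).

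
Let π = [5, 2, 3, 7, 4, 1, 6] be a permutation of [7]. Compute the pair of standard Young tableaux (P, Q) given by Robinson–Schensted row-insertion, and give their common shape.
P = [1, 3, 4, 6] / [2, 7] / [5];  Q = [1, 3, 4, 7] / [2, 5] / [6];  common shape = (4, 2, 1)

Row-insert the values π_1, π_2, … into P one at a time, bumping the leftmost entry strictly greater than the inserted value down to the next row. The recording tableau Q records, in position (i, j), the step at which that cell was added to P.
  Insert 5 (step 1): P = [5];  Q = [1]
  Insert 2 (step 2): P = [2] / [5];  Q = [1] / [2]
  Insert 3 (step 3): P = [2, 3] / [5];  Q = [1, 3] / [2]
  Insert 7 (step 4): P = [2, 3, 7] / [5];  Q = [1, 3, 4] / [2]
  Insert 4 (step 5): P = [2, 3, 4] / [5, 7];  Q = [1, 3, 4] / [2, 5]
  Insert 1 (step 6): P = [1, 3, 4] / [2, 7] / [5];  Q = [1, 3, 4] / [2, 5] / [6]
  Insert 6 (step 7): P = [1, 3, 4, 6] / [2, 7] / [5];  Q = [1, 3, 4, 7] / [2, 5] / [6]
Final shape: (4, 2, 1).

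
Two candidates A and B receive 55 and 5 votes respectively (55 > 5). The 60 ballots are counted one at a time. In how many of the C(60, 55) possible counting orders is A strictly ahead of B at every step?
Strict-lead orderings = 4551260

Total orderings of the 60 votes with 55 for A: C(60, 55) = 5461512. By the Bertrand ballot formula (Cycle Lemma / reflection principle), the number of orderings in which A is strictly ahead of B throughout is (p − q)/(p + q) · C(p + q, p) = (55 − 5)/(55 + 5) · 5461512 = 4551260.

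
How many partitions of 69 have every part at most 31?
p(69, parts ≤ 31) = 3433592

Use the recurrence p(n, m) = p(n, m−1) + p(n−m, m): either the largest part is < m (count p(n, m−1)) or the largest part is exactly m (remove one copy of m, count p(n−m, m)). With p(0, ·) = 1 this gives p(69, parts ≤ 31) = 3433592. (By conjugating Young diagrams, this also counts partitions of 69 into at most 31 parts.)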